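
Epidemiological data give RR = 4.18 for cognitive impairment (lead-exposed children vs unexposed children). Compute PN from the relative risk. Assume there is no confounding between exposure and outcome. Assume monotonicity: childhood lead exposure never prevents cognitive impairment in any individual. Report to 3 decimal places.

PN ≈ 0.761

Under exogeneity and monotonicity, PN = (RR − 1) / RR = 1 − 1/RR.
PN = (4.18 − 1) / 4.18 = 3.18 / 4.18 ≈ 0.7608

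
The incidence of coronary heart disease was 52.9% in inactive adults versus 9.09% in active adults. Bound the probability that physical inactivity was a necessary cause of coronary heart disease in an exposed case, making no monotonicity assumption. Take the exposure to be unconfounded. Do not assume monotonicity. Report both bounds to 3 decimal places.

0.828 ≤ PN ≤ 1.000

p₁ = 0.529, p₀ = 0.0909.
Under exogeneity alone the bounds on PN are max{0,(p₁−p₀)/p₁} ≤ PN ≤ min{1,(1−p₀)/p₁}.
  lower = (p₁ − p₀)/p₁ = 0.4381 / 0.529 ≈ 0.8282
  upper = min{1, (1 − p₀)/p₁} = 0.9091 / 0.529 ≈ 1.7185 → capped at 1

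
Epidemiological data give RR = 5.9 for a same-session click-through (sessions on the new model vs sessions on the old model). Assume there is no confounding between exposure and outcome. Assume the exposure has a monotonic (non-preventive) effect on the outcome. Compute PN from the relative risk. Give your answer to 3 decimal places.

PN ≈ 0.831

Under exogeneity and monotonicity, PN = (RR − 1) / RR = 1 − 1/RR.
PN = (5.9 − 1) / 5.9 = 4.9 / 5.9 ≈ 0.8305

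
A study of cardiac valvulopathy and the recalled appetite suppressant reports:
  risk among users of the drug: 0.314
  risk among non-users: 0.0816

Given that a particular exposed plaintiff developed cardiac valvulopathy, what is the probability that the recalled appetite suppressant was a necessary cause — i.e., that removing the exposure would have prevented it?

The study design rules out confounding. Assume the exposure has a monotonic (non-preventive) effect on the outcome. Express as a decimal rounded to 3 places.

PN ≈ 0.740

Let p₁ = 0.314, p₀ = 0.0816.
Under exogeneity and monotonicity, PN = (p₁ − p₀) / p₁.
PN = (0.314 − 0.0816) / 0.314 = 0.2324 / 0.314 ≈ 0.7401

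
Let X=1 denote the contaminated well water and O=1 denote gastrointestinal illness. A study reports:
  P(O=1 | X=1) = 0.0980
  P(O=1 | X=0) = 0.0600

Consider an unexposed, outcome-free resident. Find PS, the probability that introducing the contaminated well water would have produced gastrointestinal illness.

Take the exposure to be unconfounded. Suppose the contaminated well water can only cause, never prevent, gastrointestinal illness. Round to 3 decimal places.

Let p₁ = 0.098, p₀ = 0.06.
Under exogeneity and monotonicity, PS = (p₁ − p₀) / (1 − p₀).
PS = (0.098 − 0.06) / (1 − 0.06) = 0.038 / 0.94 ≈ 0.0404

PS ≈ 0.040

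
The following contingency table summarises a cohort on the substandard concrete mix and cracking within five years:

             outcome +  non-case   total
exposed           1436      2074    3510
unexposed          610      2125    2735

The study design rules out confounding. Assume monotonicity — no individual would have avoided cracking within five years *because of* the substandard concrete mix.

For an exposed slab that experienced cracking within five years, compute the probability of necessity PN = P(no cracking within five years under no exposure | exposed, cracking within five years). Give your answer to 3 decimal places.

p₁ = P(outcome | exposed) = 1436/3510 = 0.40912
p₀ = P(outcome | unexposed) = 610/2735 = 0.22303
Under exogeneity and monotonicity, PN = (p₁ − p₀) / p₁.
PN = (0.40912 − 0.22303) / 0.40912 = 0.18608 / 0.40912 ≈ 0.4548

PN ≈ 0.455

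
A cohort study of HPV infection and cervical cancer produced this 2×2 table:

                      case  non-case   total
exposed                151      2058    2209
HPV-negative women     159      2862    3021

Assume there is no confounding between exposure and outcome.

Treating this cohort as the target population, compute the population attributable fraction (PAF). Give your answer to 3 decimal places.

PAF ≈ 0.112

p₁ = P(outcome | exposed) = 151/2209 = 0.068357
p₀ = P(outcome | unexposed) = 159/3021 = 0.052632
Exposure prevalence π = 2209/5230 = 0.42237; overall risk P(Y=1) = 0.059273.
Under exogeneity, PAF = [P(Y=1) − p₀]/P(Y=1).
PAF = (0.059273 − 0.052632) / 0.059273 ≈ 0.1121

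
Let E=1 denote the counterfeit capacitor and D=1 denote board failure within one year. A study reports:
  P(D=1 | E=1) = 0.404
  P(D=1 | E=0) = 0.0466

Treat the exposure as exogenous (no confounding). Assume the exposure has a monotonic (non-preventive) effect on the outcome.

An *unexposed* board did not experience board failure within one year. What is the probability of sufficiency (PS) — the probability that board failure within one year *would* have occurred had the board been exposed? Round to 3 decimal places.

Let p₁ = 0.404, p₀ = 0.0466.
Under exogeneity and monotonicity, PS = (p₁ − p₀) / (1 − p₀).
PS = (0.404 − 0.0466) / (1 − 0.0466) = 0.3574 / 0.9534 ≈ 0.3749

PS ≈ 0.375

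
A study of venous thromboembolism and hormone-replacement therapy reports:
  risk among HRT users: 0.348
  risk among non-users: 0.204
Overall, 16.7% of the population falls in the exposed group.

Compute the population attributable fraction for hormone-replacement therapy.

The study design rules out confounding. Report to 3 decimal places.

PAF ≈ 0.105

Let p₁ = 0.348, p₀ = 0.204.
Overall risk P(Y=1) = π·p₁ + (1−π)·p₀ = 0.167×0.348 + 0.833×0.204 = 0.22805.
Under exogeneity, PAF = [P(Y=1) − p₀] / P(Y=1).
PAF = (0.22805 − 0.204) / 0.22805 ≈ 0.1055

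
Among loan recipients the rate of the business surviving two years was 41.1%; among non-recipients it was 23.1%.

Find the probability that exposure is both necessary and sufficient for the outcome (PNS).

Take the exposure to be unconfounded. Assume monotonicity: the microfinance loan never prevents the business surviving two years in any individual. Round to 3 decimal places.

p₁ = 0.411, p₀ = 0.231.
Under exogeneity and monotonicity, PNS = p₁ − p₀.
PNS = 0.411 − 0.231 = 0.18

PNS ≈ 0.180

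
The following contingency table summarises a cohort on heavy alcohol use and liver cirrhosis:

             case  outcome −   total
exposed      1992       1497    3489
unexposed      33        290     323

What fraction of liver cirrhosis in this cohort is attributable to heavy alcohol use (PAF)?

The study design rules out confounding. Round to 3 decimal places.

PAF ≈ 0.808

p₁ = P(outcome | exposed) = 1992/3489 = 0.57094
p₀ = P(outcome | unexposed) = 33/323 = 0.10217
Exposure prevalence π = 3489/3812 = 0.91527; overall risk P(Y=1) = 0.53122.
Under exogeneity, PAF = [P(Y=1) − p₀]/P(Y=1).
PAF = (0.53122 − 0.10217) / 0.53122 ≈ 0.8077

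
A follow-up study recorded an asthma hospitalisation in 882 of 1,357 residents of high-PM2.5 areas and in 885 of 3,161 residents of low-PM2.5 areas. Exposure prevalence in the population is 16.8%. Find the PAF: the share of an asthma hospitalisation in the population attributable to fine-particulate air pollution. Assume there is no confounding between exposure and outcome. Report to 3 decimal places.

p₁ = P(outcome | exposed) = 882/1357 = 0.64996
p₀ = P(outcome | unexposed) = 885/3161 = 0.27997
Overall risk P(Y=1) = π·p₁ + (1−π)·p₀ = 0.168×0.64996 + 0.832×0.27997 = 0.34213.
Under exogeneity, PAF = [P(Y=1) − p₀] / P(Y=1).
PAF = (0.34213 − 0.27997) / 0.34213 ≈ 0.1817

PAF ≈ 0.182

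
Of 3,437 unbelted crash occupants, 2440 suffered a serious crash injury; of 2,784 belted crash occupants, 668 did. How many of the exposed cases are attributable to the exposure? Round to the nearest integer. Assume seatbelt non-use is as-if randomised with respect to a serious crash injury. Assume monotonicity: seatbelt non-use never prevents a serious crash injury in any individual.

about 1615 cases

p₁ = P(outcome | exposed) = 2440/3437 = 0.70992
p₀ = P(outcome | unexposed) = 668/2784 = 0.23994
PN = (p₁ − p₀)/p₁ = (0.70992 − 0.23994) / 0.70992 ≈ 0.66202.
Attributable cases ≈ PN × (exposed cases) = 0.66202 × 2440 ≈ 1615.32.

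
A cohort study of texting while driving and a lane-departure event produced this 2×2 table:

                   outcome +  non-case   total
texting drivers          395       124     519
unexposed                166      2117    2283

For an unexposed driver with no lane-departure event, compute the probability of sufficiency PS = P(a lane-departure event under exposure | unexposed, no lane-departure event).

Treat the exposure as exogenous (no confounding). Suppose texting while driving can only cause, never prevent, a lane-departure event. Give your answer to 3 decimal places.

p₁ = P(outcome | exposed) = 395/519 = 0.76108
p₀ = P(outcome | unexposed) = 166/2283 = 0.072711
Under exogeneity and monotonicity, PS = (p₁ − p₀)/(1 − p₀).
PS = (0.76108 − 0.072711) / 0.92729 ≈ 0.7423

PS ≈ 0.742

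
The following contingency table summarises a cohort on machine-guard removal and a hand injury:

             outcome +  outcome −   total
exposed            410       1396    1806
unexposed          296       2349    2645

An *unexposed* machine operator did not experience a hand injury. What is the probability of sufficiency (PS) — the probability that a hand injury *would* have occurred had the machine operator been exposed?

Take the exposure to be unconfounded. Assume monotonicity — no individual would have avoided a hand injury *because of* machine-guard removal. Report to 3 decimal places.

p₁ = P(outcome | exposed) = 410/1806 = 0.22702
p₀ = P(outcome | unexposed) = 296/2645 = 0.11191
Under exogeneity and monotonicity, PS = (p₁ − p₀) / (1 − p₀).
PS = (0.22702 − 0.11191) / (1 − 0.11191) = 0.11511 / 0.88809 ≈ 0.1296

PS ≈ 0.130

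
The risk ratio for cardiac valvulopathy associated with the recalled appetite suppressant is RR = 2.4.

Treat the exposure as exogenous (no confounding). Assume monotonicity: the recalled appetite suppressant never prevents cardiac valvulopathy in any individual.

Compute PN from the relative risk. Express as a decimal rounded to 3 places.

PN ≈ 0.583

Under exogeneity and monotonicity, PN = (RR − 1) / RR = 1 − 1/RR.
PN = (2.4 − 1) / 2.4 = 1.4 / 2.4 ≈ 0.5833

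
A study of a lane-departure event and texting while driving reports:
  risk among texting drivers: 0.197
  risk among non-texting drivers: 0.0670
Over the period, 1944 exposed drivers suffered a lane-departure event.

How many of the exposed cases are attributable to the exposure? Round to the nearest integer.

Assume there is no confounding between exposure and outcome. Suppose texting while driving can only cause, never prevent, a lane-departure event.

Let p₁ = 0.197, p₀ = 0.067.
PN = (p₁ − p₀)/p₁ = (0.197 − 0.067) / 0.197 ≈ 0.65990.
Attributable cases ≈ PN × (exposed cases) = 0.65990 × 1944 ≈ 1282.84.

about 1283 cases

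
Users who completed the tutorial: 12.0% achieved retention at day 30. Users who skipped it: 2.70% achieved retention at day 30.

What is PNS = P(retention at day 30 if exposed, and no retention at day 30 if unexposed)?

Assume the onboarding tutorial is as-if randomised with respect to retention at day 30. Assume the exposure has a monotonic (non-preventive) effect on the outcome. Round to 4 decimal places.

p₁ = 0.12, p₀ = 0.027.
Under exogeneity and monotonicity, PNS = p₁ − p₀.
PNS = 0.12 − 0.027 = 0.093

PNS ≈ 0.0930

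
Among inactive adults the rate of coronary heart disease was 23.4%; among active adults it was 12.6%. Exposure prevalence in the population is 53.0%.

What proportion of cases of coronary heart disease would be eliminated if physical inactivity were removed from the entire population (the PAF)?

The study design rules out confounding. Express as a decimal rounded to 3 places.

p₁ = 0.234, p₀ = 0.126.
Overall risk P(Y=1) = π·p₁ + (1−π)·p₀ = 0.53×0.234 + 0.47×0.126 = 0.18324.
Under exogeneity, PAF = [P(Y=1) − p₀] / P(Y=1).
PAF = (0.18324 − 0.126) / 0.18324 ≈ 0.3124

PAF ≈ 0.312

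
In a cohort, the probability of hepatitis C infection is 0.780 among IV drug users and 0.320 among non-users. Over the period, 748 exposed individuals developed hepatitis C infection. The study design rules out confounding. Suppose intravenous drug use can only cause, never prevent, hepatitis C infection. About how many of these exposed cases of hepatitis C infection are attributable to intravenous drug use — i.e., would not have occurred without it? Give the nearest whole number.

Let p₁ = 0.78, p₀ = 0.32.
PN = (p₁ − p₀)/p₁ = (0.78 − 0.32) / 0.78 ≈ 0.58974.
Attributable cases ≈ PN × (exposed cases) = 0.58974 × 748 ≈ 441.13.

about 441 cases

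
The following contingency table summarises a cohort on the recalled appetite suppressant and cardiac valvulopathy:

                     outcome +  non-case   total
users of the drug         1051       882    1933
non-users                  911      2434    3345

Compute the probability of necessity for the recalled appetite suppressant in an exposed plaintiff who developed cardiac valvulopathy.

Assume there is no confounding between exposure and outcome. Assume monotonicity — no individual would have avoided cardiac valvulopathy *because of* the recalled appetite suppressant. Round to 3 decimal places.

p₁ = P(outcome | exposed) = 1051/1933 = 0.54371
p₀ = P(outcome | unexposed) = 911/3345 = 0.27235
Under exogeneity and monotonicity, PN = (p₁ − p₀)/p₁.
PN = (0.54371 − 0.27235) / 0.54371 ≈ 0.4991

PN ≈ 0.499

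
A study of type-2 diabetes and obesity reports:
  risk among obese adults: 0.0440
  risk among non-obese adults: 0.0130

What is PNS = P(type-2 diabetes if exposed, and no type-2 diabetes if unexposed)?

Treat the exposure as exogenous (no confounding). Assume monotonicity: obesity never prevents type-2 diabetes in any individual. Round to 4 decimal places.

Let p₁ = 0.044, p₀ = 0.013.
Under exogeneity and monotonicity, PNS = p₁ − p₀.
PNS = 0.044 − 0.013 = 0.031

PNS ≈ 0.0310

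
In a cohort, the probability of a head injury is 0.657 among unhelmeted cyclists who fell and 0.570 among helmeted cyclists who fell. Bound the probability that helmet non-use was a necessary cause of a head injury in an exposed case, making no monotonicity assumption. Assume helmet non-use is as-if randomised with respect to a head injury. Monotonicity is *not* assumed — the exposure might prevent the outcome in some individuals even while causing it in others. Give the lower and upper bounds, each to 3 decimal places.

Let p₁ = 0.657, p₀ = 0.57.
Under exogeneity alone the bounds on PN are max{0,(p₁−p₀)/p₁} ≤ PN ≤ min{1,(1−p₀)/p₁}.
  lower = (p₁ − p₀)/p₁ = 0.087 / 0.657 ≈ 0.1324
  upper = min{1, (1 − p₀)/p₁} = 0.43 / 0.657 ≈ 0.6545

0.132 ≤ PN ≤ 0.654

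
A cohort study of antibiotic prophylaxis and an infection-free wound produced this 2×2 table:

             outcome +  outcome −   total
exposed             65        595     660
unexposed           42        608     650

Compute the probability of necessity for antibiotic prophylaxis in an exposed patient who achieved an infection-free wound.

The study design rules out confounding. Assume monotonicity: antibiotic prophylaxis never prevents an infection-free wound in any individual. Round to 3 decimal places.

p₁ = P(outcome | exposed) = 65/660 = 0.098485
p₀ = P(outcome | unexposed) = 42/650 = 0.064615
Under exogeneity and monotonicity, PN = (p₁ − p₀)/p₁.
PN = (0.098485 − 0.064615) / 0.098485 ≈ 0.3439

PN ≈ 0.344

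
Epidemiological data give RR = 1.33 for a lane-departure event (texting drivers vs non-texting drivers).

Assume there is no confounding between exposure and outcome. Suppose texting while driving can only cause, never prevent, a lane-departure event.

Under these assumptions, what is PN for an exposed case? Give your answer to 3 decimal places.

Under exogeneity and monotonicity, PN = (RR − 1) / RR = 1 − 1/RR.
PN = (1.33 − 1) / 1.33 = 0.33 / 1.33 ≈ 0.2481

PN ≈ 0.248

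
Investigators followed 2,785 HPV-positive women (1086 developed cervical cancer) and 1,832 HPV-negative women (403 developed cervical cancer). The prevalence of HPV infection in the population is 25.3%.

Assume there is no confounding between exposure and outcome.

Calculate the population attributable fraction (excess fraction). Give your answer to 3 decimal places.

PAF ≈ 0.164

p₁ = P(outcome | exposed) = 1086/2785 = 0.38995
p₀ = P(outcome | unexposed) = 403/1832 = 0.21998
Overall risk P(Y=1) = π·p₁ + (1−π)·p₀ = 0.253×0.38995 + 0.747×0.21998 = 0.26298.
Under exogeneity, PAF = [P(Y=1) − p₀] / P(Y=1).
PAF = (0.26298 − 0.21998) / 0.26298 ≈ 0.1635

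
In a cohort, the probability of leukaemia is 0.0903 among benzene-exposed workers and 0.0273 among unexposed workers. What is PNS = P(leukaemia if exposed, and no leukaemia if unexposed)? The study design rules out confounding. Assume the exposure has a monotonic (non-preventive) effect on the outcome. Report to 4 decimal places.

PNS ≈ 0.0630

Let p₁ = 0.0903, p₀ = 0.0273.
Under exogeneity and monotonicity, PNS = p₁ − p₀.
PNS = 0.0903 − 0.0273 = 0.063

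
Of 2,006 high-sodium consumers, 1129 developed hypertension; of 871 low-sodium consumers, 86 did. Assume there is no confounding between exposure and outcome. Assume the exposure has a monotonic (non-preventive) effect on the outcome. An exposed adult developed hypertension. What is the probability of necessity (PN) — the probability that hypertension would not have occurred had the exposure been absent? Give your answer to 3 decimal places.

PN ≈ 0.825

p₁ = P(outcome | exposed) = 1129/2006 = 0.56281
p₀ = P(outcome | unexposed) = 86/871 = 0.098737
Under exogeneity and monotonicity, PN = (p₁ − p₀) / p₁.
PN = (0.56281 − 0.098737) / 0.56281 = 0.46407 / 0.56281 ≈ 0.8246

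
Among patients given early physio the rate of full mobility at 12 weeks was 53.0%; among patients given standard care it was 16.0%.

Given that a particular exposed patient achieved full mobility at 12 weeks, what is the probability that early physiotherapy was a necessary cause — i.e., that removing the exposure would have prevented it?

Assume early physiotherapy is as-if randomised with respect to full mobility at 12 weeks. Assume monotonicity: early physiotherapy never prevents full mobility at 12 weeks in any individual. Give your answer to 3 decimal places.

p₁ = 0.53, p₀ = 0.16.
Under exogeneity and monotonicity, PN = (p₁ − p₀) / p₁.
PN = (0.53 − 0.16) / 0.53 = 0.37 / 0.53 ≈ 0.6981

PN ≈ 0.698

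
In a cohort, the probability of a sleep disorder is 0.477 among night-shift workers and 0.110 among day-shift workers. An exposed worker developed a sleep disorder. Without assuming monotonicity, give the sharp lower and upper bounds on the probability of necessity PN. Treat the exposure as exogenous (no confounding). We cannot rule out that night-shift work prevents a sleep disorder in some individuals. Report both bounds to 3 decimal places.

0.769 ≤ PN ≤ 1.000

Let p₁ = 0.477, p₀ = 0.11.
Under exogeneity alone the bounds on PN are max{0,(p₁−p₀)/p₁} ≤ PN ≤ min{1,(1−p₀)/p₁}.
  lower = (p₁ − p₀)/p₁ = 0.367 / 0.477 ≈ 0.7694
  upper = min{1, (1 − p₀)/p₁} = 0.89 / 0.477 ≈ 1.8658 → capped at 1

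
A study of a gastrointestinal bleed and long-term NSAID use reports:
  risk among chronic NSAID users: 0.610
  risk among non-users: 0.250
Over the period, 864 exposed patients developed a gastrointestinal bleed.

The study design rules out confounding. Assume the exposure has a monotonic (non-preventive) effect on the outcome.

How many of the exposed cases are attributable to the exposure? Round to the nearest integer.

about 510 cases

Let p₁ = 0.61, p₀ = 0.25.
PN = (p₁ − p₀)/p₁ = (0.61 − 0.25) / 0.61 ≈ 0.59016.
Attributable cases ≈ PN × (exposed cases) = 0.59016 × 864 ≈ 509.90.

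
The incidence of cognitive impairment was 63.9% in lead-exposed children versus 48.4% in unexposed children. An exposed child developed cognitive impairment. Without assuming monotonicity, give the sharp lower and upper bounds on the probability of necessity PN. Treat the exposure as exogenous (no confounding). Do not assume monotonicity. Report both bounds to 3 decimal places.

0.243 ≤ PN ≤ 0.808

p₁ = 0.639, p₀ = 0.484.
Under exogeneity alone the bounds on PN are max{0,(p₁−p₀)/p₁} ≤ PN ≤ min{1,(1−p₀)/p₁}.
  lower = (p₁ − p₀)/p₁ = 0.155 / 0.639 ≈ 0.2426
  upper = min{1, (1 − p₀)/p₁} = 0.516 / 0.639 ≈ 0.8075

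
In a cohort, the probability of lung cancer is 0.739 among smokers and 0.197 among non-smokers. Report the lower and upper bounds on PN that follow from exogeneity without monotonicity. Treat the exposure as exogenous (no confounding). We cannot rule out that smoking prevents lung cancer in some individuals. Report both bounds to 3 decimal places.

0.733 ≤ PN ≤ 1.000

Let p₁ = 0.739, p₀ = 0.197.
Under exogeneity alone the bounds on PN are max{0,(p₁−p₀)/p₁} ≤ PN ≤ min{1,(1−p₀)/p₁}.
  lower = (p₁ − p₀)/p₁ = 0.542 / 0.739 ≈ 0.7334
  upper = min{1, (1 − p₀)/p₁} = 0.803 / 0.739 ≈ 1.0866 → capped at 1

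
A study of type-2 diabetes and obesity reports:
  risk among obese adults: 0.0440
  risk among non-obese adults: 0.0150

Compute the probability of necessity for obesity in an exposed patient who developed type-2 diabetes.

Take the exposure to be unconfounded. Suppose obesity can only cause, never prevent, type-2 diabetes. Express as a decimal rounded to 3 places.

Let p₁ = 0.044, p₀ = 0.015.
Under exogeneity and monotonicity, PN = (p₁ − p₀) / p₁.
PN = (0.044 − 0.015) / 0.044 = 0.029 / 0.044 ≈ 0.6591

PN ≈ 0.659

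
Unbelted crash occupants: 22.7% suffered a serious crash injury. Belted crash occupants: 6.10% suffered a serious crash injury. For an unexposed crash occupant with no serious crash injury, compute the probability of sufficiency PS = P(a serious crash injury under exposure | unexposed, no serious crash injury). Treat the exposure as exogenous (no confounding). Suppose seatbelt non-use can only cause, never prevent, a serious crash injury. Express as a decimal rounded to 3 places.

p₁ = 0.227, p₀ = 0.061.
Under exogeneity and monotonicity, PS = (p₁ − p₀) / (1 − p₀).
PS = (0.227 − 0.061) / (1 − 0.061) = 0.166 / 0.939 ≈ 0.1768

PS ≈ 0.177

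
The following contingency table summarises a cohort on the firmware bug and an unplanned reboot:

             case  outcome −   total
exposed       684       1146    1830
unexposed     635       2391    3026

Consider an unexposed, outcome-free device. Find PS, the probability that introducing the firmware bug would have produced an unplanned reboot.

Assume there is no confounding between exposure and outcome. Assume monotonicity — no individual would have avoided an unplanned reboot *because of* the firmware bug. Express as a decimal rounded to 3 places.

p₁ = P(outcome | exposed) = 684/1830 = 0.37377
p₀ = P(outcome | unexposed) = 635/3026 = 0.20985
Under exogeneity and monotonicity, PS = (p₁ − p₀)/(1 − p₀).
PS = (0.37377 − 0.20985) / 0.79015 ≈ 0.2075

PS ≈ 0.207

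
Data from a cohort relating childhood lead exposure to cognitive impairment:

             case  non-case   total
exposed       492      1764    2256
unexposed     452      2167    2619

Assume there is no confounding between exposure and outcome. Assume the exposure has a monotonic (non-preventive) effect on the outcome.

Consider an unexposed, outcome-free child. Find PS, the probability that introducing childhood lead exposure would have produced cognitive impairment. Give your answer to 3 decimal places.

PS ≈ 0.055

p₁ = P(outcome | exposed) = 492/2256 = 0.21809
p₀ = P(outcome | unexposed) = 452/2619 = 0.17258
Under exogeneity and monotonicity, PS = (p₁ − p₀)/(1 − p₀).
PS = (0.21809 − 0.17258) / 0.82742 ≈ 0.0550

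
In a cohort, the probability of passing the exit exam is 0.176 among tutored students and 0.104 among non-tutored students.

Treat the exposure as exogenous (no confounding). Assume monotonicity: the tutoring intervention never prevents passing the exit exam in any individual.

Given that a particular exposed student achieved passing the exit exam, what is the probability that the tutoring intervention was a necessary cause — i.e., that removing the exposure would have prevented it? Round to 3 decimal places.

PN ≈ 0.409

Let p₁ = 0.176, p₀ = 0.104.
Under exogeneity and monotonicity, PN = (p₁ − p₀) / p₁.
PN = (0.176 − 0.104) / 0.176 = 0.072 / 0.176 ≈ 0.4091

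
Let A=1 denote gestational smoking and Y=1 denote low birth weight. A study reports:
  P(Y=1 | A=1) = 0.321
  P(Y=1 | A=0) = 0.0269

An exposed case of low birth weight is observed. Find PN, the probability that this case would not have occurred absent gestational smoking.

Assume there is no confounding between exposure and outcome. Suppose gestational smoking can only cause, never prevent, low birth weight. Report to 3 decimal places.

Let p₁ = 0.321, p₀ = 0.0269.
Under exogeneity and monotonicity, PN = (p₁ − p₀) / p₁.
PN = (0.321 − 0.0269) / 0.321 = 0.2941 / 0.321 ≈ 0.9162

PN ≈ 0.916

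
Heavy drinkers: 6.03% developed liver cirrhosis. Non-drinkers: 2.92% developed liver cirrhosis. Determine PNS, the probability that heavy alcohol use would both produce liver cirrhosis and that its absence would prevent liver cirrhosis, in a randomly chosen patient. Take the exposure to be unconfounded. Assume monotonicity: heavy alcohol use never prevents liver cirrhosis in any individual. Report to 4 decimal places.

PNS ≈ 0.0311

p₁ = 0.0603, p₀ = 0.0292.
Under exogeneity and monotonicity, PNS = p₁ − p₀.
PNS = 0.0603 − 0.0292 = 0.0311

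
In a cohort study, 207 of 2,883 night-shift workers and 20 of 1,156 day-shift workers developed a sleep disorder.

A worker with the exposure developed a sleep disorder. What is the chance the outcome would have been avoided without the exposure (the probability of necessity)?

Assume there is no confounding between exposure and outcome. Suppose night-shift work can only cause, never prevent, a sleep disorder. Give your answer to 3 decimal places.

PN ≈ 0.759

p₁ = P(outcome | exposed) = 207/2883 = 0.0718
p₀ = P(outcome | unexposed) = 20/1156 = 0.017301
Under exogeneity and monotonicity, PN = (p₁ − p₀) / p₁.
PN = (0.0718 − 0.017301) / 0.0718 = 0.054499 / 0.0718 ≈ 0.7590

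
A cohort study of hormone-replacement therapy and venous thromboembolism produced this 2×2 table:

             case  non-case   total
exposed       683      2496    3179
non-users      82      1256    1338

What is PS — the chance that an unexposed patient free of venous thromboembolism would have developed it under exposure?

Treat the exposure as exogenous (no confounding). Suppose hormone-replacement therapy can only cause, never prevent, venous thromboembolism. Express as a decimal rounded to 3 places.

p₁ = P(outcome | exposed) = 683/3179 = 0.21485
p₀ = P(outcome | unexposed) = 82/1338 = 0.061286
Under exogeneity and monotonicity, PS = (p₁ − p₀) / (1 − p₀).
PS = (0.21485 − 0.061286) / (1 − 0.061286) = 0.15356 / 0.93871 ≈ 0.1636

PS ≈ 0.164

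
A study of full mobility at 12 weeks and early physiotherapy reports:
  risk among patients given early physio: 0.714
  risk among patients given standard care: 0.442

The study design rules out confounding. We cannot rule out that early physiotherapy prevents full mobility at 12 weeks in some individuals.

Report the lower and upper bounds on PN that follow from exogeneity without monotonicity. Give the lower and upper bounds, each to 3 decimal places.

Let p₁ = 0.714, p₀ = 0.442.
Under exogeneity alone the bounds on PN are max{0,(p₁−p₀)/p₁} ≤ PN ≤ min{1,(1−p₀)/p₁}.
  lower = (p₁ − p₀)/p₁ = 0.272 / 0.714 ≈ 0.3810
  upper = min{1, (1 − p₀)/p₁} = 0.558 / 0.714 ≈ 0.7815

0.381 ≤ PN ≤ 0.782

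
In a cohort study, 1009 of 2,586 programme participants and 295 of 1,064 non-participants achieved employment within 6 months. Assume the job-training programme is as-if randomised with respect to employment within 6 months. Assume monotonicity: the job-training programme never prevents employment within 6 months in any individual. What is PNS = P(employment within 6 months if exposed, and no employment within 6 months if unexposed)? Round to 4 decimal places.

p₁ = P(outcome | exposed) = 1009/2586 = 0.39018
p₀ = P(outcome | unexposed) = 295/1064 = 0.27726
Under exogeneity and monotonicity, PNS = p₁ − p₀.
PNS = 0.39018 − 0.27726 = 0.11292

PNS ≈ 0.1129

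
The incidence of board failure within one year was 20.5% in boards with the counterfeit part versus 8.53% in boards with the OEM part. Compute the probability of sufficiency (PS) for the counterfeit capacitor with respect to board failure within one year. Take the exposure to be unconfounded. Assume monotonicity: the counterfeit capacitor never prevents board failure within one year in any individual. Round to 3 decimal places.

PS ≈ 0.131

p₁ = 0.205, p₀ = 0.0853.
Under exogeneity and monotonicity, PS = (p₁ − p₀) / (1 − p₀).
PS = (0.205 − 0.0853) / (1 − 0.0853) = 0.1197 / 0.9147 ≈ 0.1309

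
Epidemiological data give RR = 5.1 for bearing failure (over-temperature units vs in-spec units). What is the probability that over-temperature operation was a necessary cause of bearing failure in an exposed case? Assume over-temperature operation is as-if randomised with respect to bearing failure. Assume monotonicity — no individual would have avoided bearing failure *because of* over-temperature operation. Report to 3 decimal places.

PN ≈ 0.804

Under exogeneity and monotonicity, PN = (RR − 1) / RR = 1 − 1/RR.
PN = (5.1 − 1) / 5.1 = 4.1 / 5.1 ≈ 0.8039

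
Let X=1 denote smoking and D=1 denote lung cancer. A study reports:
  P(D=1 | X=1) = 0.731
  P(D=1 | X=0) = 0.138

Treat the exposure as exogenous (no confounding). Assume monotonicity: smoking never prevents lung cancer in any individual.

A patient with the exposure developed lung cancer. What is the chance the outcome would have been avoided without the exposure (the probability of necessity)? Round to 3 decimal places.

Let p₁ = 0.731, p₀ = 0.138.
Under exogeneity and monotonicity, PN = (p₁ − p₀) / p₁.
PN = (0.731 − 0.138) / 0.731 = 0.593 / 0.731 ≈ 0.8112

PN ≈ 0.811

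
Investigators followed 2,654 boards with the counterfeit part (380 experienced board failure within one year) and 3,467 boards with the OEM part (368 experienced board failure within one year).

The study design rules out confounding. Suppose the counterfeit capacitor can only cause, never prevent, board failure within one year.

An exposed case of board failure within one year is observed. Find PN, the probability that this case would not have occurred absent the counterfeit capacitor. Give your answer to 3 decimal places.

p₁ = P(outcome | exposed) = 380/2654 = 0.14318
p₀ = P(outcome | unexposed) = 368/3467 = 0.10614
Under exogeneity and monotonicity, PN = (p₁ − p₀) / p₁.
PN = (0.14318 − 0.10614) / 0.14318 = 0.037036 / 0.14318 ≈ 0.2587

PN ≈ 0.259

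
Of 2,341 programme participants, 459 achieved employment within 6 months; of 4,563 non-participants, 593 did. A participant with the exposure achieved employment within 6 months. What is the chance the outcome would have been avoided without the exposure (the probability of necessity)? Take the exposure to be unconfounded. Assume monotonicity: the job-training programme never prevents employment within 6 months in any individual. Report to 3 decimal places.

PN ≈ 0.337

p₁ = P(outcome | exposed) = 459/2341 = 0.19607
p₀ = P(outcome | unexposed) = 593/4563 = 0.12996
Under exogeneity and monotonicity, PN = (p₁ − p₀) / p₁.
PN = (0.19607 − 0.12996) / 0.19607 = 0.066112 / 0.19607 ≈ 0.3372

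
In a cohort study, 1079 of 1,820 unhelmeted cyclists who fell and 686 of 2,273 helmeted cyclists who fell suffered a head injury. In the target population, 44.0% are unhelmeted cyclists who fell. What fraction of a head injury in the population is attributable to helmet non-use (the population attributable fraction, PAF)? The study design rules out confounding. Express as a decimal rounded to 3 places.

PAF ≈ 0.298

p₁ = P(outcome | exposed) = 1079/1820 = 0.59286
p₀ = P(outcome | unexposed) = 686/2273 = 0.3018
Overall risk P(Y=1) = π·p₁ + (1−π)·p₀ = 0.44×0.59286 + 0.56×0.3018 = 0.42987.
Under exogeneity, PAF = [P(Y=1) − p₀] / P(Y=1).
PAF = (0.42987 − 0.3018) / 0.42987 ≈ 0.2979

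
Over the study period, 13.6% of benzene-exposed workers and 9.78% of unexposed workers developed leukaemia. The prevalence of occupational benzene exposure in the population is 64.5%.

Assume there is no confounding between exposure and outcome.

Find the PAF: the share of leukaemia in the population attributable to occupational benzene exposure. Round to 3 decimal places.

PAF ≈ 0.201

p₁ = 0.136, p₀ = 0.0978.
Overall risk P(Y=1) = π·p₁ + (1−π)·p₀ = 0.645×0.136 + 0.355×0.0978 = 0.12244.
Under exogeneity, PAF = [P(Y=1) − p₀] / P(Y=1).
PAF = (0.12244 − 0.0978) / 0.12244 ≈ 0.2012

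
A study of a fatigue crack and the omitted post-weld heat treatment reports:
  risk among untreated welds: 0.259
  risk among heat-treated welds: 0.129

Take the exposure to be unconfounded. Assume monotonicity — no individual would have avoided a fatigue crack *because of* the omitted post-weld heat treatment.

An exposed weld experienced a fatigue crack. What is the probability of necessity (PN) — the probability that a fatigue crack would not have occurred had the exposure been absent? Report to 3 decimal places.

Let p₁ = 0.259, p₀ = 0.129.
Under exogeneity and monotonicity, PN = (p₁ − p₀) / p₁.
PN = (0.259 − 0.129) / 0.259 = 0.13 / 0.259 ≈ 0.5019

PN ≈ 0.502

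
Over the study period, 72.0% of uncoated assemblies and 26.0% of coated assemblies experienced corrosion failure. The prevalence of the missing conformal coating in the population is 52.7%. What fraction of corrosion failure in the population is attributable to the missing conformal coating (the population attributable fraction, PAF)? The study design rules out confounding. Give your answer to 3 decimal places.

p₁ = 0.72, p₀ = 0.26.
Overall risk P(Y=1) = π·p₁ + (1−π)·p₀ = 0.527×0.72 + 0.473×0.26 = 0.50242.
Under exogeneity, PAF = [P(Y=1) − p₀] / P(Y=1).
PAF = (0.50242 − 0.26) / 0.50242 ≈ 0.4825

PAF ≈ 0.483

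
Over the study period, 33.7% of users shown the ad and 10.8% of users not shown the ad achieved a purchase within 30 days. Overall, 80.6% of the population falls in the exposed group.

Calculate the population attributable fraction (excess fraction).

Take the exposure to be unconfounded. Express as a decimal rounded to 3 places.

PAF ≈ 0.631

p₁ = 0.337, p₀ = 0.108.
Overall risk P(Y=1) = π·p₁ + (1−π)·p₀ = 0.806×0.337 + 0.194×0.108 = 0.29257.
Under exogeneity, PAF = [P(Y=1) − p₀] / P(Y=1).
PAF = (0.29257 − 0.108) / 0.29257 ≈ 0.6309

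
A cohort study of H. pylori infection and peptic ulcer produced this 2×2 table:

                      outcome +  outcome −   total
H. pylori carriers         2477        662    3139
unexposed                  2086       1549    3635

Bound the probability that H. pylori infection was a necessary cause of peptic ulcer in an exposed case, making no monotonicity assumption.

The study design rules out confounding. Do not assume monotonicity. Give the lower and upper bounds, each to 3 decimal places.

0.273 ≤ PN ≤ 0.540

p₁ = P(outcome | exposed) = 2477/3139 = 0.7891
p₀ = P(outcome | unexposed) = 2086/3635 = 0.57387
Under exogeneity alone the bounds on PN are max{0,(p₁−p₀)/p₁} ≤ PN ≤ min{1,(1−p₀)/p₁}.
  lower = (p₁ − p₀)/p₁ = 0.21524 / 0.7891 ≈ 0.2728
  upper = min{1, (1 − p₀)/p₁} = 0.42613 / 0.7891 ≈ 0.5400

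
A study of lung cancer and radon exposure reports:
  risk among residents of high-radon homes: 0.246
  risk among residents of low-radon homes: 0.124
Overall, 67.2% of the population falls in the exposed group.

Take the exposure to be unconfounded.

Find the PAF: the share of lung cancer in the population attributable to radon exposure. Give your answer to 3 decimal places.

PAF ≈ 0.398

Let p₁ = 0.246, p₀ = 0.124.
Overall risk P(Y=1) = π·p₁ + (1−π)·p₀ = 0.672×0.246 + 0.328×0.124 = 0.20598.
Under exogeneity, PAF = [P(Y=1) − p₀] / P(Y=1).
PAF = (0.20598 − 0.124) / 0.20598 ≈ 0.3980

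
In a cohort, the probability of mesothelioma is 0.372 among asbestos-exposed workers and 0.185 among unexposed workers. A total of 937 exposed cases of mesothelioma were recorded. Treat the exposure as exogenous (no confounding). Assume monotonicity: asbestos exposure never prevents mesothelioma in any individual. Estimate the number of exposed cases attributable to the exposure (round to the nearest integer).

about 471 cases

Let p₁ = 0.372, p₀ = 0.185.
PN = (p₁ − p₀)/p₁ = (0.372 − 0.185) / 0.372 ≈ 0.50269.
Attributable cases ≈ PN × (exposed cases) = 0.50269 × 937 ≈ 471.02.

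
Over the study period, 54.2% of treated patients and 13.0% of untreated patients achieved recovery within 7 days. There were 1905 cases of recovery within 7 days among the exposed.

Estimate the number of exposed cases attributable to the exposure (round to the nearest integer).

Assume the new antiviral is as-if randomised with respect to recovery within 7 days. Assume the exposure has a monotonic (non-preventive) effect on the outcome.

p₁ = 0.542, p₀ = 0.13.
PN = (p₁ − p₀)/p₁ = (0.542 − 0.13) / 0.542 ≈ 0.76015.
Attributable cases ≈ PN × (exposed cases) = 0.76015 × 1905 ≈ 1448.08.

about 1448 cases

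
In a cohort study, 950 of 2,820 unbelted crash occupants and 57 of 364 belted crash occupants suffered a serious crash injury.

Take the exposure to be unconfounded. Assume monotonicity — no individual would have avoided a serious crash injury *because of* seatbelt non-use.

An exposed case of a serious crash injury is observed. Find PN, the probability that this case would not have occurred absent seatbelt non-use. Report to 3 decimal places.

PN ≈ 0.535

p₁ = P(outcome | exposed) = 950/2820 = 0.33688
p₀ = P(outcome | unexposed) = 57/364 = 0.15659
Under exogeneity and monotonicity, PN = (p₁ − p₀) / p₁.
PN = (0.33688 − 0.15659) / 0.33688 = 0.18029 / 0.33688 ≈ 0.5352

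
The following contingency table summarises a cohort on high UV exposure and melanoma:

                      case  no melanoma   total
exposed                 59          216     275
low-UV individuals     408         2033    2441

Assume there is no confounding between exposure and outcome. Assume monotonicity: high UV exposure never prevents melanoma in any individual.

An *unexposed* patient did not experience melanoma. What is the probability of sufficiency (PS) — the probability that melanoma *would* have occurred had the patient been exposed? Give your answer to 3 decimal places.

p₁ = P(outcome | exposed) = 59/275 = 0.21455
p₀ = P(outcome | unexposed) = 408/2441 = 0.16714
Under exogeneity and monotonicity, PS = (p₁ − p₀) / (1 − p₀).
PS = (0.21455 − 0.16714) / (1 − 0.16714) = 0.047401 / 0.83286 ≈ 0.0569

PS ≈ 0.057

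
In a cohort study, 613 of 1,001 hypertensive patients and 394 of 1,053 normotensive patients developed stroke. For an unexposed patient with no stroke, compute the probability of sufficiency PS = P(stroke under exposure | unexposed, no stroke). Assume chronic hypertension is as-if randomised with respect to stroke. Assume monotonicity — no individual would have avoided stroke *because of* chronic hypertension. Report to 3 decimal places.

p₁ = P(outcome | exposed) = 613/1001 = 0.61239
p₀ = P(outcome | unexposed) = 394/1053 = 0.37417
Under exogeneity and monotonicity, PS = (p₁ − p₀) / (1 − p₀).
PS = (0.61239 − 0.37417) / (1 − 0.37417) = 0.23822 / 0.62583 ≈ 0.3806

PS ≈ 0.381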